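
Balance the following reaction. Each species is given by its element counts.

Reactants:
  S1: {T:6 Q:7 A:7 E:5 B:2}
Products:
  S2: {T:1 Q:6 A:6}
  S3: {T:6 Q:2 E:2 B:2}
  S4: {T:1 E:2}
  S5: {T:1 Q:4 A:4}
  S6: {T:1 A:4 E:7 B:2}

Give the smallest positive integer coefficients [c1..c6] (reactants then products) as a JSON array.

Coefficients: [6, 5, 4, 4, 1, 2]

T: 6·6 = 36 | 5·1+4·6+4·1+1·1+2·1 = 36
Q: 6·7 = 42 | 5·6+4·2+4·0+1·4+2·0 = 42
A: 6·7 = 42 | 5·6+4·0+4·0+1·4+2·4 = 42
E: 6·5 = 30 | 5·0+4·2+4·2+1·0+2·7 = 30
B: 6·2 = 12 | 5·0+4·2+4·0+1·0+2·2 = 12
gcd(6,5,4,4,1,2) = 1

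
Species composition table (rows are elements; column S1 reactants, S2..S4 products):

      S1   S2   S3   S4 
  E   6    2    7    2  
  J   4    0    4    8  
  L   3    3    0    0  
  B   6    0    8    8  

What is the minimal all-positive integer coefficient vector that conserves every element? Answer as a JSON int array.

Coefficients: [4, 4, 2, 1]

E: 4·6 = 24 | 4·2+2·7+1·2 = 24
J: 4·4 = 16 | 4·0+2·4+1·8 = 16
L: 4·3 = 12 | 4·3+2·0+1·0 = 12
B: 4·6 = 24 | 4·0+2·8+1·8 = 24
gcd(4,4,2,1) = 1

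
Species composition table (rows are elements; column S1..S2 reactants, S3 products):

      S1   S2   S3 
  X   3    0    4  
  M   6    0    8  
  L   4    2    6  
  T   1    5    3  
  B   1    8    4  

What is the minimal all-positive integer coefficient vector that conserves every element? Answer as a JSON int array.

X: 4·3+1·0 = 12 | 3·4 = 12
M: 4·6+1·0 = 24 | 3·8 = 24
L: 4·4+1·2 = 18 | 3·6 = 18
T: 4·1+1·5 = 9 | 3·3 = 9
B: 4·1+1·8 = 12 | 3·4 = 12
gcd(4,1,3) = 1

Coefficients: [4, 1, 3]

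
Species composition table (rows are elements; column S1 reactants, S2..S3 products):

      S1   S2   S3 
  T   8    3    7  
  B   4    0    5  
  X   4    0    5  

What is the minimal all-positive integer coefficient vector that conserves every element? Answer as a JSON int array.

Coefficients: [5, 4, 4]

T: 5·8 = 40 | 4·3+4·7 = 40
B: 5·4 = 20 | 4·0+4·5 = 20
X: 5·4 = 20 | 4·0+4·5 = 20
gcd(5,4,4) = 1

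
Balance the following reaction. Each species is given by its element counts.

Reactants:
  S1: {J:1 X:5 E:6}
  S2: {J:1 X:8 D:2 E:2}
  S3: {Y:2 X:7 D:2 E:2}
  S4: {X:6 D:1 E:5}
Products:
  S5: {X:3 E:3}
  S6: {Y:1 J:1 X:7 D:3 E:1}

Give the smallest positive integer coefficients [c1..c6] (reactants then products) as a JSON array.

Coefficients: [1, 1, 1, 2, 6, 2]

Y: 1·0+1·0+1·2+2·0 = 2 | 6·0+2·1 = 2
J: 1·1+1·1+1·0+2·0 = 2 | 6·0+2·1 = 2
X: 1·5+1·8+1·7+2·6 = 32 | 6·3+2·7 = 32
D: 1·0+1·2+1·2+2·1 = 6 | 6·0+2·3 = 6
E: 1·6+1·2+1·2+2·5 = 20 | 6·3+2·1 = 20
gcd(1,1,1,2,6,2) = 1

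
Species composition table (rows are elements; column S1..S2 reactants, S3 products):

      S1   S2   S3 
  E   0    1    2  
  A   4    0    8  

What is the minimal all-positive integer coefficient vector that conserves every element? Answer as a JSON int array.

Coefficients: [2, 2, 1]

E: 2·0+2·1 = 2 | 1·2 = 2
A: 2·4+2·0 = 8 | 1·8 = 8
gcd(2,2,1) = 1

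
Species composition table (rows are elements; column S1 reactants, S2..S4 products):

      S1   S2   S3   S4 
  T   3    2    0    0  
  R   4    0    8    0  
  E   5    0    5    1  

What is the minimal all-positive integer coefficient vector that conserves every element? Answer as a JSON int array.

Coefficients: [2, 3, 1, 5]

T: 2·3 = 6 | 3·2+1·0+5·0 = 6
R: 2·4 = 8 | 3·0+1·8+5·0 = 8
E: 2·5 = 10 | 3·0+1·5+5·1 = 10
gcd(2,3,1,5) = 1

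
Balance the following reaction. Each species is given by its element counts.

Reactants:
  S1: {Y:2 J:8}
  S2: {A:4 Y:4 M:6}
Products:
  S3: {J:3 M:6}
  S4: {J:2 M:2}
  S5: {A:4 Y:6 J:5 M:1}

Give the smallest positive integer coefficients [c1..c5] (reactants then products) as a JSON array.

A: 6·0+6·4 = 24 | 4·0+3·0+6·4 = 24
Y: 6·2+6·4 = 36 | 4·0+3·0+6·6 = 36
J: 6·8+6·0 = 48 | 4·3+3·2+6·5 = 48
M: 6·0+6·6 = 36 | 4·6+3·2+6·1 = 36
gcd(6,6,4,3,6) = 1

Coefficients: [6, 6, 4, 3, 6]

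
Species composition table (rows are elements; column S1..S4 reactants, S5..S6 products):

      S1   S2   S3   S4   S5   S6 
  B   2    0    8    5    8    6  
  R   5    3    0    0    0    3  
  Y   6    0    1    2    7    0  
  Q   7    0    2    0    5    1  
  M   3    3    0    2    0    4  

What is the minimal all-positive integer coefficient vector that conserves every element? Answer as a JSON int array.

B: 3·2+1·0+5·8+6·5 = 76 | 5·8+6·6 = 76
R: 3·5+1·3+5·0+6·0 = 18 | 5·0+6·3 = 18
Y: 3·6+1·0+5·1+6·2 = 35 | 5·7+6·0 = 35
Q: 3·7+1·0+5·2+6·0 = 31 | 5·5+6·1 = 31
M: 3·3+1·3+5·0+6·2 = 24 | 5·0+6·4 = 24
gcd(3,1,5,6,5,6) = 1

Coefficients: [3, 1, 5, 6, 5, 6]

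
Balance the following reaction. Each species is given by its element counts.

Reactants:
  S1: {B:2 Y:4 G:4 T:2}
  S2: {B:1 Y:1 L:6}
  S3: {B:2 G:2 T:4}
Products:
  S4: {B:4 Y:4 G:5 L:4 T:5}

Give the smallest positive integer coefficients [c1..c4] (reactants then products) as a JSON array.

Coefficients: [5, 4, 5, 6]

B: 5·2+4·1+5·2 = 24 | 6·4 = 24
Y: 5·4+4·1+5·0 = 24 | 6·4 = 24
G: 5·4+4·0+5·2 = 30 | 6·5 = 30
L: 5·0+4·6+5·0 = 24 | 6·4 = 24
T: 5·2+4·0+5·4 = 30 | 6·5 = 30
gcd(5,4,5,6) = 1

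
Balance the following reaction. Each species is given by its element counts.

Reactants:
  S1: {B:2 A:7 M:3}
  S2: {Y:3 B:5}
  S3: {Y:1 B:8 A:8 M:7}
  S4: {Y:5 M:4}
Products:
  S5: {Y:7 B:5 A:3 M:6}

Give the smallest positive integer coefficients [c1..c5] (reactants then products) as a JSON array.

Y: 1·0+3·3+1·1+5·5 = 35 | 5·7 = 35
B: 1·2+3·5+1·8+5·0 = 25 | 5·5 = 25
A: 1·7+3·0+1·8+5·0 = 15 | 5·3 = 15
M: 1·3+3·0+1·7+5·4 = 30 | 5·6 = 30
gcd(1,3,1,5,5) = 1

Coefficients: [1, 3, 1, 5, 5]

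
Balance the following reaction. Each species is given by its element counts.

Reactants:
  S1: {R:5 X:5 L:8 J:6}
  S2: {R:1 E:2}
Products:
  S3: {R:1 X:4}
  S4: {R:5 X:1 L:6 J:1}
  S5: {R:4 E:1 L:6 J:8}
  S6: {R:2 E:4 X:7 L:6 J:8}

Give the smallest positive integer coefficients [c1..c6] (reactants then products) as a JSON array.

R: 6·5+5·1 = 35 | 3·1+4·5+2·4+2·2 = 35
E: 6·0+5·2 = 10 | 3·0+4·0+2·1+2·4 = 10
X: 6·5+5·0 = 30 | 3·4+4·1+2·0+2·7 = 30
L: 6·8+5·0 = 48 | 3·0+4·6+2·6+2·6 = 48
J: 6·6+5·0 = 36 | 3·0+4·1+2·8+2·8 = 36
gcd(6,5,3,4,2,2) = 1

Coefficients: [6, 5, 3, 4, 2, 2]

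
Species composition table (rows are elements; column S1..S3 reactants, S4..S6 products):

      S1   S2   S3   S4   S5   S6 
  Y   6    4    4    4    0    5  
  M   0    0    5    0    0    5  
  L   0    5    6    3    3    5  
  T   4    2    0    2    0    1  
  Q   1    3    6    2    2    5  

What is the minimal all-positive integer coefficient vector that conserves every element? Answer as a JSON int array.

Coefficients: [1, 5, 2, 6, 3, 2]

Y: 1·6+5·4+2·4 = 34 | 6·4+3·0+2·5 = 34
M: 1·0+5·0+2·5 = 10 | 6·0+3·0+2·5 = 10
L: 1·0+5·5+2·6 = 37 | 6·3+3·3+2·5 = 37
T: 1·4+5·2+2·0 = 14 | 6·2+3·0+2·1 = 14
Q: 1·1+5·3+2·6 = 28 | 6·2+3·2+2·5 = 28
gcd(1,5,2,6,3,2) = 1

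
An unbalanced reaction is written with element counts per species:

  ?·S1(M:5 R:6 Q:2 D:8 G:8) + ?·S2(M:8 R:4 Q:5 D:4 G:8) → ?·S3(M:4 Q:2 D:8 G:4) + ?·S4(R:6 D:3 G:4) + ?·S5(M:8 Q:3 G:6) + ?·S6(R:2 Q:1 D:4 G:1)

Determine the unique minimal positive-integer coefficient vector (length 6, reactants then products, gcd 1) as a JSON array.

M: 4·5+3·8 = 44 | 1·4+4·0+5·8+6·0 = 44
R: 4·6+3·4 = 36 | 1·0+4·6+5·0+6·2 = 36
Q: 4·2+3·5 = 23 | 1·2+4·0+5·3+6·1 = 23
D: 4·8+3·4 = 44 | 1·8+4·3+5·0+6·4 = 44
G: 4·8+3·8 = 56 | 1·4+4·4+5·6+6·1 = 56
gcd(4,3,1,4,5,6) = 1

Coefficients: [4, 3, 1, 4, 5, 6]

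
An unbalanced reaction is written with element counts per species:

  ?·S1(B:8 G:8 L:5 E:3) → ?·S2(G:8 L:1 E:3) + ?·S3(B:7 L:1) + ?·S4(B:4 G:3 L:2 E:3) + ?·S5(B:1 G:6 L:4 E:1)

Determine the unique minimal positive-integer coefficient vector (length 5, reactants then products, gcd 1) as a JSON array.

Coefficients: [4, 1, 3, 2, 3]

B: 4·8 = 32 | 1·0+3·7+2·4+3·1 = 32
G: 4·8 = 32 | 1·8+3·0+2·3+3·6 = 32
L: 4·5 = 20 | 1·1+3·1+2·2+3·4 = 20
E: 4·3 = 12 | 1·3+3·0+2·3+3·1 = 12
gcd(4,1,3,2,3) = 1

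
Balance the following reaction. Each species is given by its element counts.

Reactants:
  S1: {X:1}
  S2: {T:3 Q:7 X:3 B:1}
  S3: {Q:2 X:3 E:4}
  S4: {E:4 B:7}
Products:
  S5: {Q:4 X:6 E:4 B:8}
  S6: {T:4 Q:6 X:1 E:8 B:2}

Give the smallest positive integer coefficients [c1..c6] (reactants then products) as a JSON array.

T: 6·0+4·3+5·0+6·0 = 12 | 5·0+3·4 = 12
Q: 6·0+4·7+5·2+6·0 = 38 | 5·4+3·6 = 38
X: 6·1+4·3+5·3+6·0 = 33 | 5·6+3·1 = 33
E: 6·0+4·0+5·4+6·4 = 44 | 5·4+3·8 = 44
B: 6·0+4·1+5·0+6·7 = 46 | 5·8+3·2 = 46
gcd(6,4,5,6,5,3) = 1

Coefficients: [6, 4, 5, 6, 5, 3]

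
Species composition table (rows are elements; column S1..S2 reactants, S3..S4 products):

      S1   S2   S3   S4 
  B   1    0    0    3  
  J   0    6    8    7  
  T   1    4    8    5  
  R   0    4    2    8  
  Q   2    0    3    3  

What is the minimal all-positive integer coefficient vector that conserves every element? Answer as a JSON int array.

B: 6·1+5·0 = 6 | 2·0+2·3 = 6
J: 6·0+5·6 = 30 | 2·8+2·7 = 30
T: 6·1+5·4 = 26 | 2·8+2·5 = 26
R: 6·0+5·4 = 20 | 2·2+2·8 = 20
Q: 6·2+5·0 = 12 | 2·3+2·3 = 12
gcd(6,5,2,2) = 1

Coefficients: [6, 5, 2, 2]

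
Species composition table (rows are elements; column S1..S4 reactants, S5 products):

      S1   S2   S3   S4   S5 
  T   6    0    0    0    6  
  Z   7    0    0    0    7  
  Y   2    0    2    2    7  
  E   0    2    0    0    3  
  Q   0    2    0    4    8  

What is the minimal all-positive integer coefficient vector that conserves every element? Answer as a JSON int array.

Coefficients: [4, 6, 5, 5, 4]

T: 4·6+6·0+5·0+5·0 = 24 | 4·6 = 24
Z: 4·7+6·0+5·0+5·0 = 28 | 4·7 = 28
Y: 4·2+6·0+5·2+5·2 = 28 | 4·7 = 28
E: 4·0+6·2+5·0+5·0 = 12 | 4·3 = 12
Q: 4·0+6·2+5·0+5·4 = 32 | 4·8 = 32
gcd(4,6,5,5,4) = 1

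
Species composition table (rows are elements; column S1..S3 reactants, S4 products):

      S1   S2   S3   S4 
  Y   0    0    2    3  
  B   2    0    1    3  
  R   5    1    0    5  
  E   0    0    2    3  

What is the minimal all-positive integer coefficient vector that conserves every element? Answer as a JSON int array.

Coefficients: [3, 5, 6, 4]

Y: 3·0+5·0+6·2 = 12 | 4·3 = 12
B: 3·2+5·0+6·1 = 12 | 4·3 = 12
R: 3·5+5·1+6·0 = 20 | 4·5 = 20
E: 3·0+5·0+6·2 = 12 | 4·3 = 12
gcd(3,5,6,4) = 1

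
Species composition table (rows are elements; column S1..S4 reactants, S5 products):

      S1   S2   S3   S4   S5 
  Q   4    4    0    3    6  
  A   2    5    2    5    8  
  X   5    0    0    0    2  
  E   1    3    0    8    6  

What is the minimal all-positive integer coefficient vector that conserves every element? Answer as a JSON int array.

Coefficients: [2, 4, 3, 2, 5]

Q: 2·4+4·4+3·0+2·3 = 30 | 5·6 = 30
A: 2·2+4·5+3·2+2·5 = 40 | 5·8 = 40
X: 2·5+4·0+3·0+2·0 = 10 | 5·2 = 10
E: 2·1+4·3+3·0+2·8 = 30 | 5·6 = 30
gcd(2,4,3,2,5) = 1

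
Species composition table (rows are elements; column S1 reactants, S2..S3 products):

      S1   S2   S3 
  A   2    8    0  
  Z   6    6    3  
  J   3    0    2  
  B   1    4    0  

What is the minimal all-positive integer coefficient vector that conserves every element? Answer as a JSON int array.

A: 4·2 = 8 | 1·8+6·0 = 8
Z: 4·6 = 24 | 1·6+6·3 = 24
J: 4·3 = 12 | 1·0+6·2 = 12
B: 4·1 = 4 | 1·4+6·0 = 4
gcd(4,1,6) = 1

Coefficients: [4, 1, 6]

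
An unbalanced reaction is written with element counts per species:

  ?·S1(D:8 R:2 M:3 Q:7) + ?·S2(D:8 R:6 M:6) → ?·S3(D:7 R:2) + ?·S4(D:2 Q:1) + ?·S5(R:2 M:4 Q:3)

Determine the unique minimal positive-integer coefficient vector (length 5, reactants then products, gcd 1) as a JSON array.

D: 2·8+1·8 = 24 | 2·7+5·2+3·0 = 24
R: 2·2+1·6 = 10 | 2·2+5·0+3·2 = 10
M: 2·3+1·6 = 12 | 2·0+5·0+3·4 = 12
Q: 2·7+1·0 = 14 | 2·0+5·1+3·3 = 14
gcd(2,1,2,5,3) = 1

Coefficients: [2, 1, 2, 5, 3]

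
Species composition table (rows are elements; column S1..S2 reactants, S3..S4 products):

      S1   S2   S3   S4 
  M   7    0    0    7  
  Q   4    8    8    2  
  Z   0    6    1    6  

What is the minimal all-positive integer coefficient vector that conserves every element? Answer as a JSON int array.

Coefficients: [4, 5, 6, 4]

M: 4·7+5·0 = 28 | 6·0+4·7 = 28
Q: 4·4+5·8 = 56 | 6·8+4·2 = 56
Z: 4·0+5·6 = 30 | 6·1+4·6 = 30
gcd(4,5,6,4) = 1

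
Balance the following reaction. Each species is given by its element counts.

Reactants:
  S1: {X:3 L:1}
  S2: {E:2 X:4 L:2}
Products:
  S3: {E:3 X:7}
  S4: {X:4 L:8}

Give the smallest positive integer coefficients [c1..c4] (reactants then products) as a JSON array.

Coefficients: [2, 3, 2, 1]

E: 2·0+3·2 = 6 | 2·3+1·0 = 6
X: 2·3+3·4 = 18 | 2·7+1·4 = 18
L: 2·1+3·2 = 8 | 2·0+1·8 = 8
gcd(2,3,2,1) = 1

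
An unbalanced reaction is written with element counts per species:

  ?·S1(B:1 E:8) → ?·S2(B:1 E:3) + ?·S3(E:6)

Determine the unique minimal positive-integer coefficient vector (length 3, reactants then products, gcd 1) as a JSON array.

Coefficients: [6, 6, 5]

B: 6·1 = 6 | 6·1+5·0 = 6
E: 6·8 = 48 | 6·3+5·6 = 48
gcd(6,6,5) = 1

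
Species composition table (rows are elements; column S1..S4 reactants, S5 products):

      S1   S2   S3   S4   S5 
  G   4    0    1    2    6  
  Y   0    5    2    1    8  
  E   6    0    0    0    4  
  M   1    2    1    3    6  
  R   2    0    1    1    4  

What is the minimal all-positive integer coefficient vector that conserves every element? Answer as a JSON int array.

G: 2·4+2·0+6·1+2·2 = 18 | 3·6 = 18
Y: 2·0+2·5+6·2+2·1 = 24 | 3·8 = 24
E: 2·6+2·0+6·0+2·0 = 12 | 3·4 = 12
M: 2·1+2·2+6·1+2·3 = 18 | 3·6 = 18
R: 2·2+2·0+6·1+2·1 = 12 | 3·4 = 12
gcd(2,2,6,2,3) = 1

Coefficients: [2, 2, 6, 2, 3]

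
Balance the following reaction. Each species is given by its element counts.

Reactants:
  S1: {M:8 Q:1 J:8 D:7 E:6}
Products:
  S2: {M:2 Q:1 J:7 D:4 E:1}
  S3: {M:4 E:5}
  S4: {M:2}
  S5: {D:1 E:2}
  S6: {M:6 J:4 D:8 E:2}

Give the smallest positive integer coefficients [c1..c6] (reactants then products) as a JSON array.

M: 4·8 = 32 | 4·2+2·4+5·2+4·0+1·6 = 32
Q: 4·1 = 4 | 4·1+2·0+5·0+4·0+1·0 = 4
J: 4·8 = 32 | 4·7+2·0+5·0+4·0+1·4 = 32
D: 4·7 = 28 | 4·4+2·0+5·0+4·1+1·8 = 28
E: 4·6 = 24 | 4·1+2·5+5·0+4·2+1·2 = 24
gcd(4,4,2,5,4,1) = 1

Coefficients: [4, 4, 2, 5, 4, 1]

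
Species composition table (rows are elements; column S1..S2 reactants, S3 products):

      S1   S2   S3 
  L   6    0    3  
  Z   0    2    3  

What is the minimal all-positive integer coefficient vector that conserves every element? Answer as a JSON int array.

Coefficients: [1, 3, 2]

L: 1·6+3·0 = 6 | 2·3 = 6
Z: 1·0+3·2 = 6 | 2·3 = 6
gcd(1,3,2) = 1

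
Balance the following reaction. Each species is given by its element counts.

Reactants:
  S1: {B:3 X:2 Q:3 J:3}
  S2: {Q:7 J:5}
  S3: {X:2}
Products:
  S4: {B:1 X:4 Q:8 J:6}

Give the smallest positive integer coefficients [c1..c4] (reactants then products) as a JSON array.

B: 1·3+3·0+5·0 = 3 | 3·1 = 3
X: 1·2+3·0+5·2 = 12 | 3·4 = 12
Q: 1·3+3·7+5·0 = 24 | 3·8 = 24
J: 1·3+3·5+5·0 = 18 | 3·6 = 18
gcd(1,3,5,3) = 1

Coefficients: [1, 3, 5, 3]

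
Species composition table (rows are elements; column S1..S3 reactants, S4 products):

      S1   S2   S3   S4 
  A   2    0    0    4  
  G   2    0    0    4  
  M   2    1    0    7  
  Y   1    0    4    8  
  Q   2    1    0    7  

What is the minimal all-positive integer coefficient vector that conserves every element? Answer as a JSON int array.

A: 4·2+6·0+3·0 = 8 | 2·4 = 8
G: 4·2+6·0+3·0 = 8 | 2·4 = 8
M: 4·2+6·1+3·0 = 14 | 2·7 = 14
Y: 4·1+6·0+3·4 = 16 | 2·8 = 16
Q: 4·2+6·1+3·0 = 14 | 2·7 = 14
gcd(4,6,3,2) = 1

Coefficients: [4, 6, 3, 2]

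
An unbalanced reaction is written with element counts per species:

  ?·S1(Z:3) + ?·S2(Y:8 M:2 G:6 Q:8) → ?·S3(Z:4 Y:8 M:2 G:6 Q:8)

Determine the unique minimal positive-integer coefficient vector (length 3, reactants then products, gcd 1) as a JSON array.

Z: 4·3+3·0 = 12 | 3·4 = 12
Y: 4·0+3·8 = 24 | 3·8 = 24
M: 4·0+3·2 = 6 | 3·2 = 6
G: 4·0+3·6 = 18 | 3·6 = 18
Q: 4·0+3·8 = 24 | 3·8 = 24
gcd(4,3,3) = 1

Coefficients: [4, 3, 3]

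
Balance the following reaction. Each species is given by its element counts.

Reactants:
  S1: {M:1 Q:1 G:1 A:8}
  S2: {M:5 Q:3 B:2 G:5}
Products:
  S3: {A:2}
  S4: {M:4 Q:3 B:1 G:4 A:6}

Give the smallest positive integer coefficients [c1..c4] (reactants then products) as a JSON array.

Coefficients: [3, 1, 6, 2]

M: 3·1+1·5 = 8 | 6·0+2·4 = 8
Q: 3·1+1·3 = 6 | 6·0+2·3 = 6
B: 3·0+1·2 = 2 | 6·0+2·1 = 2
G: 3·1+1·5 = 8 | 6·0+2·4 = 8
A: 3·8+1·0 = 24 | 6·2+2·6 = 24
gcd(3,1,6,2) = 1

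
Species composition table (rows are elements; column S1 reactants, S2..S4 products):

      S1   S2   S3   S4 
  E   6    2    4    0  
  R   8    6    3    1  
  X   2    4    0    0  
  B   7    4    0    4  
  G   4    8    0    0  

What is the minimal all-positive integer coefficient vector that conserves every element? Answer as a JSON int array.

E: 4·6 = 24 | 2·2+5·4+5·0 = 24
R: 4·8 = 32 | 2·6+5·3+5·1 = 32
X: 4·2 = 8 | 2·4+5·0+5·0 = 8
B: 4·7 = 28 | 2·4+5·0+5·4 = 28
G: 4·4 = 16 | 2·8+5·0+5·0 = 16
gcd(4,2,5,5) = 1

Coefficients: [4, 2, 5, 5]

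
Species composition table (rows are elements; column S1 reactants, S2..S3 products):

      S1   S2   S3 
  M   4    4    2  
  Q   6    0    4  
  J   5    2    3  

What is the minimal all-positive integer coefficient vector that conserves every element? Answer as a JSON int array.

M: 4·4 = 16 | 1·4+6·2 = 16
Q: 4·6 = 24 | 1·0+6·4 = 24
J: 4·5 = 20 | 1·2+6·3 = 20
gcd(4,1,6) = 1

Coefficients: [4, 1, 6]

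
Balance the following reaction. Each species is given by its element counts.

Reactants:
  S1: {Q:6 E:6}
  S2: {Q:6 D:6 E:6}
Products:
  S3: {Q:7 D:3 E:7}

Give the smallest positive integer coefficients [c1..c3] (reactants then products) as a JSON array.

Q: 4·6+3·6 = 42 | 6·7 = 42
D: 4·0+3·6 = 18 | 6·3 = 18
E: 4·6+3·6 = 42 | 6·7 = 42
gcd(4,3,6) = 1

Coefficients: [4, 3, 6]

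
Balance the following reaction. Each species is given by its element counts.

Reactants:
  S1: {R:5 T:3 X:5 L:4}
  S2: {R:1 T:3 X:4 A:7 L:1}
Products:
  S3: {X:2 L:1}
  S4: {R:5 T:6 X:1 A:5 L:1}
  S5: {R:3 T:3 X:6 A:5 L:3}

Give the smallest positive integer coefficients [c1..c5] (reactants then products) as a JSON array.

R: 4·5+5·1 = 25 | 4·0+2·5+5·3 = 25
T: 4·3+5·3 = 27 | 4·0+2·6+5·3 = 27
X: 4·5+5·4 = 40 | 4·2+2·1+5·6 = 40
A: 4·0+5·7 = 35 | 4·0+2·5+5·5 = 35
L: 4·4+5·1 = 21 | 4·1+2·1+5·3 = 21
gcd(4,5,4,2,5) = 1

Coefficients: [4, 5, 4, 2, 5]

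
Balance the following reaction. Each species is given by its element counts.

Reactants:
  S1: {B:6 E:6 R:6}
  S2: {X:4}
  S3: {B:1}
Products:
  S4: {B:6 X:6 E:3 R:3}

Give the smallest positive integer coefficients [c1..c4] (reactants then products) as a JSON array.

B: 1·6+3·0+6·1 = 12 | 2·6 = 12
X: 1·0+3·4+6·0 = 12 | 2·6 = 12
E: 1·6+3·0+6·0 = 6 | 2·3 = 6
R: 1·6+3·0+6·0 = 6 | 2·3 = 6
gcd(1,3,6,2) = 1

Coefficients: [1, 3, 6, 2]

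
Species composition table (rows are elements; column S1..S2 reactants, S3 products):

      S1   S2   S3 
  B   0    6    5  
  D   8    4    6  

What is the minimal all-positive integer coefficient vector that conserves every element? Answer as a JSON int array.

Coefficients: [2, 5, 6]

B: 2·0+5·6 = 30 | 6·5 = 30
D: 2·8+5·4 = 36 | 6·6 = 36
gcd(2,5,6) = 1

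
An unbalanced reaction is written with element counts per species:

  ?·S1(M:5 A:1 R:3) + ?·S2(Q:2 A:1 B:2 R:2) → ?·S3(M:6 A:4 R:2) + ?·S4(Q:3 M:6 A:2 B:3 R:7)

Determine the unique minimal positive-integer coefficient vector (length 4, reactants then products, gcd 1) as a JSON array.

Coefficients: [6, 6, 1, 4]

Q: 6·0+6·2 = 12 | 1·0+4·3 = 12
M: 6·5+6·0 = 30 | 1·6+4·6 = 30
A: 6·1+6·1 = 12 | 1·4+4·2 = 12
B: 6·0+6·2 = 12 | 1·0+4·3 = 12
R: 6·3+6·2 = 30 | 1·2+4·7 = 30
gcd(6,6,1,4) = 1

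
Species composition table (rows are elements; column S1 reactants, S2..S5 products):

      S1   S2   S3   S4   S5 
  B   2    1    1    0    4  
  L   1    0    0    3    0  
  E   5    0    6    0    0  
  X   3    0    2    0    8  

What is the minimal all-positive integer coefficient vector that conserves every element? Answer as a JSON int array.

B: 6·2 = 12 | 3·1+5·1+2·0+1·4 = 12
L: 6·1 = 6 | 3·0+5·0+2·3+1·0 = 6
E: 6·5 = 30 | 3·0+5·6+2·0+1·0 = 30
X: 6·3 = 18 | 3·0+5·2+2·0+1·8 = 18
gcd(6,3,5,2,1) = 1

Coefficients: [6, 3, 5, 2, 1]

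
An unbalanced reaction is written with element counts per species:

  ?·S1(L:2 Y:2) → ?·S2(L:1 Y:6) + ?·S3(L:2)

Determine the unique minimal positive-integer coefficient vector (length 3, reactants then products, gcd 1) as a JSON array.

L: 6·2 = 12 | 2·1+5·2 = 12
Y: 6·2 = 12 | 2·6+5·0 = 12
gcd(6,2,5) = 1

Coefficients: [6, 2, 5]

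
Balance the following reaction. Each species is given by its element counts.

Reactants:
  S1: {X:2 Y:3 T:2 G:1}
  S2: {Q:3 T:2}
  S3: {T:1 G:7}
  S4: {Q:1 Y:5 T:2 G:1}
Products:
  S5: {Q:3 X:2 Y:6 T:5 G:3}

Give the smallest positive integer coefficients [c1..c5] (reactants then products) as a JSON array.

Q: 5·0+4·3+1·0+3·1 = 15 | 5·3 = 15
X: 5·2+4·0+1·0+3·0 = 10 | 5·2 = 10
Y: 5·3+4·0+1·0+3·5 = 30 | 5·6 = 30
T: 5·2+4·2+1·1+3·2 = 25 | 5·5 = 25
G: 5·1+4·0+1·7+3·1 = 15 | 5·3 = 15
gcd(5,4,1,3,5) = 1

Coefficients: [5, 4, 1, 3, 5]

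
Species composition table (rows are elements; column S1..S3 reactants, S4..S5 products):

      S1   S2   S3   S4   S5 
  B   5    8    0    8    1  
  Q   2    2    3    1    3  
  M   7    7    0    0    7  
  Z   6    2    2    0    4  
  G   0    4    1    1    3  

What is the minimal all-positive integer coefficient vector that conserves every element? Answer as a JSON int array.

B: 1·5+4·8+3·0 = 37 | 4·8+5·1 = 37
Q: 1·2+4·2+3·3 = 19 | 4·1+5·3 = 19
M: 1·7+4·7+3·0 = 35 | 4·0+5·7 = 35
Z: 1·6+4·2+3·2 = 20 | 4·0+5·4 = 20
G: 1·0+4·4+3·1 = 19 | 4·1+5·3 = 19
gcd(1,4,3,4,5) = 1

Coefficients: [1, 4, 3, 4, 5]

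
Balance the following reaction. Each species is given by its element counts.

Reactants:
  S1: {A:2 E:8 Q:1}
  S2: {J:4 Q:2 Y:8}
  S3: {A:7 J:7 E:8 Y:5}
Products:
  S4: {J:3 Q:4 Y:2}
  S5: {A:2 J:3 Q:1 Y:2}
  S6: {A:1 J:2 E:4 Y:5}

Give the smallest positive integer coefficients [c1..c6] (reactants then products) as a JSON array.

Coefficients: [1, 4, 2, 1, 5, 6]

A: 1·2+4·0+2·7 = 16 | 1·0+5·2+6·1 = 16
J: 1·0+4·4+2·7 = 30 | 1·3+5·3+6·2 = 30
E: 1·8+4·0+2·8 = 24 | 1·0+5·0+6·4 = 24
Q: 1·1+4·2+2·0 = 9 | 1·4+5·1+6·0 = 9
Y: 1·0+4·8+2·5 = 42 | 1·2+5·2+6·5 = 42
gcd(1,4,2,1,5,6) = 1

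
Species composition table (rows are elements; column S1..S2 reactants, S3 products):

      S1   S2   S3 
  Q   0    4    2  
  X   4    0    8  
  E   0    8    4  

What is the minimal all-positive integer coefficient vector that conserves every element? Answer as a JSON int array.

Coefficients: [4, 1, 2]

Q: 4·0+1·4 = 4 | 2·2 = 4
X: 4·4+1·0 = 16 | 2·8 = 16
E: 4·0+1·8 = 8 | 2·4 = 8
gcd(4,1,2) = 1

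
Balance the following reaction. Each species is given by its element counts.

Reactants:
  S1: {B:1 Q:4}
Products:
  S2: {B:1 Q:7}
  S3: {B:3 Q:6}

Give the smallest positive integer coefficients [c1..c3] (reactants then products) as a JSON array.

Coefficients: [5, 2, 1]

B: 5·1 = 5 | 2·1+1·3 = 5
Q: 5·4 = 20 | 2·7+1·6 = 20
gcd(5,2,1) = 1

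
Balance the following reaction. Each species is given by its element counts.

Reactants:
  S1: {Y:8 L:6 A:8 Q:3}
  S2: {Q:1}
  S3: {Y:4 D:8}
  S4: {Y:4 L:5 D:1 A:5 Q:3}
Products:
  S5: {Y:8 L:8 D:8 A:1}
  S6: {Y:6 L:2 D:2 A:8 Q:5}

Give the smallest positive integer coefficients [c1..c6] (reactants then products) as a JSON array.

Coefficients: [4, 6, 5, 4, 4, 6]

Y: 4·8+6·0+5·4+4·4 = 68 | 4·8+6·6 = 68
L: 4·6+6·0+5·0+4·5 = 44 | 4·8+6·2 = 44
D: 4·0+6·0+5·8+4·1 = 44 | 4·8+6·2 = 44
A: 4·8+6·0+5·0+4·5 = 52 | 4·1+6·8 = 52
Q: 4·3+6·1+5·0+4·3 = 30 | 4·0+6·5 = 30
gcd(4,6,5,4,4,6) = 1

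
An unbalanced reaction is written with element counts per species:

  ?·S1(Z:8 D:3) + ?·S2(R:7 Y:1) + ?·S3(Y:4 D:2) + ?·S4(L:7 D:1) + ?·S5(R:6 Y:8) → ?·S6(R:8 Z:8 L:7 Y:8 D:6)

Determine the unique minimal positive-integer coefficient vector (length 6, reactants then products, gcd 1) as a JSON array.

R: 5·0+4·7+5·0+5·0+2·6 = 40 | 5·8 = 40
Z: 5·8+4·0+5·0+5·0+2·0 = 40 | 5·8 = 40
L: 5·0+4·0+5·0+5·7+2·0 = 35 | 5·7 = 35
Y: 5·0+4·1+5·4+5·0+2·8 = 40 | 5·8 = 40
D: 5·3+4·0+5·2+5·1+2·0 = 30 | 5·6 = 30
gcd(5,4,5,5,2,5) = 1

Coefficients: [5, 4, 5, 5, 2, 5]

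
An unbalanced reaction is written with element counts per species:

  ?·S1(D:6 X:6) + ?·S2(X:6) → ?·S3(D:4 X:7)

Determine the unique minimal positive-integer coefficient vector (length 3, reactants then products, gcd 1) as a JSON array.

Coefficients: [4, 3, 6]

D: 4·6+3·0 = 24 | 6·4 = 24
X: 4·6+3·6 = 42 | 6·7 = 42
gcd(4,3,6) = 1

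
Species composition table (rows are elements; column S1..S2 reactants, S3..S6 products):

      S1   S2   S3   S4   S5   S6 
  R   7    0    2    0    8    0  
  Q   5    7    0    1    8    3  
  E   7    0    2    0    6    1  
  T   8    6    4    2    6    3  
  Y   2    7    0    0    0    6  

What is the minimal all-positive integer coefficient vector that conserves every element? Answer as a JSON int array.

Coefficients: [4, 4, 2, 6, 3, 6]

R: 4·7+4·0 = 28 | 2·2+6·0+3·8+6·0 = 28
Q: 4·5+4·7 = 48 | 2·0+6·1+3·8+6·3 = 48
E: 4·7+4·0 = 28 | 2·2+6·0+3·6+6·1 = 28
T: 4·8+4·6 = 56 | 2·4+6·2+3·6+6·3 = 56
Y: 4·2+4·7 = 36 | 2·0+6·0+3·0+6·6 = 36
gcd(4,4,2,6,3,6) = 1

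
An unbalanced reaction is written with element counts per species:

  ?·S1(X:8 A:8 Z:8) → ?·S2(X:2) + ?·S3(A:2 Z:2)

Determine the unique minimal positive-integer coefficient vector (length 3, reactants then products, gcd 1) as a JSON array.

X: 1·8 = 8 | 4·2+4·0 = 8
A: 1·8 = 8 | 4·0+4·2 = 8
Z: 1·8 = 8 | 4·0+4·2 = 8
gcd(1,4,4) = 1

Coefficients: [1, 4, 4]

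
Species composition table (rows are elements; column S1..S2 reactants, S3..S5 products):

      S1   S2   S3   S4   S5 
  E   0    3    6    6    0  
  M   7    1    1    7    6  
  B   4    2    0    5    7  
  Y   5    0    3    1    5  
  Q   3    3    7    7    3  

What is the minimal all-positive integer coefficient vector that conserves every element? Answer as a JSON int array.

E: 3·0+6·3 = 18 | 1·6+2·6+2·0 = 18
M: 3·7+6·1 = 27 | 1·1+2·7+2·6 = 27
B: 3·4+6·2 = 24 | 1·0+2·5+2·7 = 24
Y: 3·5+6·0 = 15 | 1·3+2·1+2·5 = 15
Q: 3·3+6·3 = 27 | 1·7+2·7+2·3 = 27
gcd(3,6,1,2,2) = 1

Coefficients: [3, 6, 1, 2, 2]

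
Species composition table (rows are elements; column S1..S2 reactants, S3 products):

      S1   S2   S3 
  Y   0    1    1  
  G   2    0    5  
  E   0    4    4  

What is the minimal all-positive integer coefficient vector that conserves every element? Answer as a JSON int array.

Coefficients: [5, 2, 2]

Y: 5·0+2·1 = 2 | 2·1 = 2
G: 5·2+2·0 = 10 | 2·5 = 10
E: 5·0+2·4 = 8 | 2·4 = 8
gcd(5,2,2) = 1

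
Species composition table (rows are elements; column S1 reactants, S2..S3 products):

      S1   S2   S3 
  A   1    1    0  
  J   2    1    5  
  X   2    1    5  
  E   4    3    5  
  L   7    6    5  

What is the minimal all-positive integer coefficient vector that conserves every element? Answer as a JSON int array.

A: 5·1 = 5 | 5·1+1·0 = 5
J: 5·2 = 10 | 5·1+1·5 = 10
X: 5·2 = 10 | 5·1+1·5 = 10
E: 5·4 = 20 | 5·3+1·5 = 20
L: 5·7 = 35 | 5·6+1·5 = 35
gcd(5,5,1) = 1

Coefficients: [5, 5, 1]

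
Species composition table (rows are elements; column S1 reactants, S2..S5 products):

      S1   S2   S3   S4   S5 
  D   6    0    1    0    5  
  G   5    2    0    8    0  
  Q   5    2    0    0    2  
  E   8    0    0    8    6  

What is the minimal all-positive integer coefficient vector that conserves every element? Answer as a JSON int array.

D: 4·6 = 24 | 6·0+4·1+1·0+4·5 = 24
G: 4·5 = 20 | 6·2+4·0+1·8+4·0 = 20
Q: 4·5 = 20 | 6·2+4·0+1·0+4·2 = 20
E: 4·8 = 32 | 6·0+4·0+1·8+4·6 = 32
gcd(4,6,4,1,4) = 1

Coefficients: [4, 6, 4, 1, 4]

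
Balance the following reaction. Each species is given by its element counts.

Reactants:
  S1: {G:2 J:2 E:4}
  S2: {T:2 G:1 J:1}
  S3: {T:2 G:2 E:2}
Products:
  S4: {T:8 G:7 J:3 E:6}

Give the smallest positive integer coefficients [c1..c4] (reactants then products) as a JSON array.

Coefficients: [1, 4, 4, 2]

T: 1·0+4·2+4·2 = 16 | 2·8 = 16
G: 1·2+4·1+4·2 = 14 | 2·7 = 14
J: 1·2+4·1+4·0 = 6 | 2·3 = 6
E: 1·4+4·0+4·2 = 12 | 2·6 = 12
gcd(1,4,4,2) = 1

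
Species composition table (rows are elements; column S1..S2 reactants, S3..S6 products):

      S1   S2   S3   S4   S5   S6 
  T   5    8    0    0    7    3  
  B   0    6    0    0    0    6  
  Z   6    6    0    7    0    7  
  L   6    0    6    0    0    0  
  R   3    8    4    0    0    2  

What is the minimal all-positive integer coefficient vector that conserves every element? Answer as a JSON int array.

Coefficients: [6, 1, 6, 5, 5, 1]

T: 6·5+1·8 = 38 | 6·0+5·0+5·7+1·3 = 38
B: 6·0+1·6 = 6 | 6·0+5·0+5·0+1·6 = 6
Z: 6·6+1·6 = 42 | 6·0+5·7+5·0+1·7 = 42
L: 6·6+1·0 = 36 | 6·6+5·0+5·0+1·0 = 36
R: 6·3+1·8 = 26 | 6·4+5·0+5·0+1·2 = 26
gcd(6,1,6,5,5,1) = 1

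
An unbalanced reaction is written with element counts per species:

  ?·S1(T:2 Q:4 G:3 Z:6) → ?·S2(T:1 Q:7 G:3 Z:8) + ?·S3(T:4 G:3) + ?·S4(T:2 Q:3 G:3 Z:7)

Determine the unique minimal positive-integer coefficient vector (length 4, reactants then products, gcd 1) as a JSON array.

Coefficients: [5, 2, 1, 2]

T: 5·2 = 10 | 2·1+1·4+2·2 = 10
Q: 5·4 = 20 | 2·7+1·0+2·3 = 20
G: 5·3 = 15 | 2·3+1·3+2·3 = 15
Z: 5·6 = 30 | 2·8+1·0+2·7 = 30
gcd(5,2,1,2) = 1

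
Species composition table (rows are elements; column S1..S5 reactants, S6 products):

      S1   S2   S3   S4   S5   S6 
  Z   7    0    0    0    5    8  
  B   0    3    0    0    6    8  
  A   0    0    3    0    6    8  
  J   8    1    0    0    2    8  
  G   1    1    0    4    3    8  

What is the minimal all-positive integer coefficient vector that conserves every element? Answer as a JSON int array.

Z: 2·7+4·0+4·0+3·0+2·5 = 24 | 3·8 = 24
B: 2·0+4·3+4·0+3·0+2·6 = 24 | 3·8 = 24
A: 2·0+4·0+4·3+3·0+2·6 = 24 | 3·8 = 24
J: 2·8+4·1+4·0+3·0+2·2 = 24 | 3·8 = 24
G: 2·1+4·1+4·0+3·4+2·3 = 24 | 3·8 = 24
gcd(2,4,4,3,2,3) = 1

Coefficients: [2, 4, 4, 3, 2, 3]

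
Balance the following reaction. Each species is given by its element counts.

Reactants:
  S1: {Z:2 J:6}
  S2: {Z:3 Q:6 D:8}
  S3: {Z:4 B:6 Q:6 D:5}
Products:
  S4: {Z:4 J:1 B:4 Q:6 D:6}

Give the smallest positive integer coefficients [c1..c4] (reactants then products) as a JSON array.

Z: 1·2+2·3+4·4 = 24 | 6·4 = 24
J: 1·6+2·0+4·0 = 6 | 6·1 = 6
B: 1·0+2·0+4·6 = 24 | 6·4 = 24
Q: 1·0+2·6+4·6 = 36 | 6·6 = 36
D: 1·0+2·8+4·5 = 36 | 6·6 = 36
gcd(1,2,4,6) = 1

Coefficients: [1, 2, 4, 6]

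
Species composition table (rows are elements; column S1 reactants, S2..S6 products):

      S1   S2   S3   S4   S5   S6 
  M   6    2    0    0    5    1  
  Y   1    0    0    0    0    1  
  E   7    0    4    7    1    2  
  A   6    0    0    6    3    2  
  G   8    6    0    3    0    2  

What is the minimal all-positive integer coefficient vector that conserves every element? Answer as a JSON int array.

M: 6·6 = 36 | 5·2+3·0+2·0+4·5+6·1 = 36
Y: 6·1 = 6 | 5·0+3·0+2·0+4·0+6·1 = 6
E: 6·7 = 42 | 5·0+3·4+2·7+4·1+6·2 = 42
A: 6·6 = 36 | 5·0+3·0+2·6+4·3+6·2 = 36
G: 6·8 = 48 | 5·6+3·0+2·3+4·0+6·2 = 48
gcd(6,5,3,2,4,6) = 1

Coefficients: [6, 5, 3, 2, 4, 6]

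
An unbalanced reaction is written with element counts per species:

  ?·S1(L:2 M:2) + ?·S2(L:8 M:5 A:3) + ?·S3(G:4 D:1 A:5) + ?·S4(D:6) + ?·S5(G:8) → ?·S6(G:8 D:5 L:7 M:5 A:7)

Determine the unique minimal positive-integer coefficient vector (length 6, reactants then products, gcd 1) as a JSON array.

G: 5·0+4·0+6·4+4·0+3·8 = 48 | 6·8 = 48
D: 5·0+4·0+6·1+4·6+3·0 = 30 | 6·5 = 30
L: 5·2+4·8+6·0+4·0+3·0 = 42 | 6·7 = 42
M: 5·2+4·5+6·0+4·0+3·0 = 30 | 6·5 = 30
A: 5·0+4·3+6·5+4·0+3·0 = 42 | 6·7 = 42
gcd(5,4,6,4,3,6) = 1

Coefficients: [5, 4, 6, 4, 3, 6]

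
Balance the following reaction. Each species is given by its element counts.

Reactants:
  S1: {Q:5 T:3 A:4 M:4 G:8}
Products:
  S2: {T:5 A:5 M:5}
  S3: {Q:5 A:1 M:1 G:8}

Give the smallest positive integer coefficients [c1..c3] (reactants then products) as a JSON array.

Coefficients: [5, 3, 5]

Q: 5·5 = 25 | 3·0+5·5 = 25
T: 5·3 = 15 | 3·5+5·0 = 15
A: 5·4 = 20 | 3·5+5·1 = 20
M: 5·4 = 20 | 3·5+5·1 = 20
G: 5·8 = 40 | 3·0+5·8 = 40
gcd(5,3,5) = 1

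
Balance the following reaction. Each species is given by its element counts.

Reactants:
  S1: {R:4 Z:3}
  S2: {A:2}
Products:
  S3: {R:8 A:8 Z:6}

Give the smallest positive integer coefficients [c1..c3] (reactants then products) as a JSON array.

Coefficients: [2, 4, 1]

R: 2·4+4·0 = 8 | 1·8 = 8
A: 2·0+4·2 = 8 | 1·8 = 8
Z: 2·3+4·0 = 6 | 1·6 = 6
gcd(2,4,1) = 1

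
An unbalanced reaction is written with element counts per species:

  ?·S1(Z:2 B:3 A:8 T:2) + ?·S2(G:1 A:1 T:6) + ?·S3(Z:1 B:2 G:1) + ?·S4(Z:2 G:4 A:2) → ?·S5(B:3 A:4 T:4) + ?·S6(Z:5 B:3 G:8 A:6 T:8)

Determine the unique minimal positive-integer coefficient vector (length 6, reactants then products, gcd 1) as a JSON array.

Z: 2·2+6·0+6·1+5·2 = 20 | 2·0+4·5 = 20
B: 2·3+6·0+6·2+5·0 = 18 | 2·3+4·3 = 18
G: 2·0+6·1+6·1+5·4 = 32 | 2·0+4·8 = 32
A: 2·8+6·1+6·0+5·2 = 32 | 2·4+4·6 = 32
T: 2·2+6·6+6·0+5·0 = 40 | 2·4+4·8 = 40
gcd(2,6,6,5,2,4) = 1

Coefficients: [2, 6, 6, 5, 2, 4]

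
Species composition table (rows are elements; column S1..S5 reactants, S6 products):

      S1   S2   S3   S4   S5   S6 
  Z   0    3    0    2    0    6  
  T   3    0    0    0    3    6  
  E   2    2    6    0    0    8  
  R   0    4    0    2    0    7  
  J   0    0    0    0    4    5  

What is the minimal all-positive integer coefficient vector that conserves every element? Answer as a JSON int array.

Z: 3·0+4·3+3·0+6·2+5·0 = 24 | 4·6 = 24
T: 3·3+4·0+3·0+6·0+5·3 = 24 | 4·6 = 24
E: 3·2+4·2+3·6+6·0+5·0 = 32 | 4·8 = 32
R: 3·0+4·4+3·0+6·2+5·0 = 28 | 4·7 = 28
J: 3·0+4·0+3·0+6·0+5·4 = 20 | 4·5 = 20
gcd(3,4,3,6,5,4) = 1

Coefficients: [3, 4, 3, 6, 5, 4]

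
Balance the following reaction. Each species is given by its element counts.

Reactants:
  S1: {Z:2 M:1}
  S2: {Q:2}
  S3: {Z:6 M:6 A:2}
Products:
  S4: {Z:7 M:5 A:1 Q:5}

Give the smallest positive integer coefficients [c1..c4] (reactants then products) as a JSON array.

Z: 4·2+5·0+1·6 = 14 | 2·7 = 14
M: 4·1+5·0+1·6 = 10 | 2·5 = 10
A: 4·0+5·0+1·2 = 2 | 2·1 = 2
Q: 4·0+5·2+1·0 = 10 | 2·5 = 10
gcd(4,5,1,2) = 1

Coefficients: [4, 5, 1, 2]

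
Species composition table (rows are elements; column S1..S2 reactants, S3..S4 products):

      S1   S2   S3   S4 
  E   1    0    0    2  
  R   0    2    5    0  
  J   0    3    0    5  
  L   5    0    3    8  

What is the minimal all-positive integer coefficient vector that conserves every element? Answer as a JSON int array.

Coefficients: [6, 5, 2, 3]

E: 6·1+5·0 = 6 | 2·0+3·2 = 6
R: 6·0+5·2 = 10 | 2·5+3·0 = 10
J: 6·0+5·3 = 15 | 2·0+3·5 = 15
L: 6·5+5·0 = 30 | 2·3+3·8 = 30
gcd(6,5,2,3) = 1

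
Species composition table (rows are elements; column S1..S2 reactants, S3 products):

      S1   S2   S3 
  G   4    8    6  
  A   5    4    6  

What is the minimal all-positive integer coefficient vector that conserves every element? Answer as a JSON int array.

G: 4·4+1·8 = 24 | 4·6 = 24
A: 4·5+1·4 = 24 | 4·6 = 24
gcd(4,1,4) = 1

Coefficients: [4, 1, 4]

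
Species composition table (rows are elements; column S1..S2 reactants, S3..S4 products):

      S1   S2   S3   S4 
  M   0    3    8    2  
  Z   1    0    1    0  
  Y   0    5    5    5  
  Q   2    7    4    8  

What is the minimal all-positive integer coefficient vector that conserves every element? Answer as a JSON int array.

M: 1·0+6·3 = 18 | 1·8+5·2 = 18
Z: 1·1+6·0 = 1 | 1·1+5·0 = 1
Y: 1·0+6·5 = 30 | 1·5+5·5 = 30
Q: 1·2+6·7 = 44 | 1·4+5·8 = 44
gcd(1,6,1,5) = 1

Coefficients: [1, 6, 1, 5]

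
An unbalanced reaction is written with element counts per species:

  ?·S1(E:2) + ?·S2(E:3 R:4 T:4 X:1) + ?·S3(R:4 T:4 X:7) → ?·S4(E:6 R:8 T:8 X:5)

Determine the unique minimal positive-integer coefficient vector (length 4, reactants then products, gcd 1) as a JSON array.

Coefficients: [3, 6, 2, 4]

E: 3·2+6·3+2·0 = 24 | 4·6 = 24
R: 3·0+6·4+2·4 = 32 | 4·8 = 32
T: 3·0+6·4+2·4 = 32 | 4·8 = 32
X: 3·0+6·1+2·7 = 20 | 4·5 = 20
gcd(3,6,2,4) = 1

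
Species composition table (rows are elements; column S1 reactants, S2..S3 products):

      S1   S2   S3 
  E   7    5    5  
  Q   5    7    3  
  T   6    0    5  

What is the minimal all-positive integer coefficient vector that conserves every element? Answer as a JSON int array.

E: 5·7 = 35 | 1·5+6·5 = 35
Q: 5·5 = 25 | 1·7+6·3 = 25
T: 5·6 = 30 | 1·0+6·5 = 30
gcd(5,1,6) = 1

Coefficients: [5, 1, 6]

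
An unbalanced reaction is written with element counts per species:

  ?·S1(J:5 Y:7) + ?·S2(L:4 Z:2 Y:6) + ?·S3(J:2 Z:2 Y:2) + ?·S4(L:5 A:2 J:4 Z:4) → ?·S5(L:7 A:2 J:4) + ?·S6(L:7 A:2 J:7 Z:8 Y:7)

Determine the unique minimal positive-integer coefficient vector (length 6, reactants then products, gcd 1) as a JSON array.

Coefficients: [1, 3, 5, 6, 1, 5]

L: 1·0+3·4+5·0+6·5 = 42 | 1·7+5·7 = 42
A: 1·0+3·0+5·0+6·2 = 12 | 1·2+5·2 = 12
J: 1·5+3·0+5·2+6·4 = 39 | 1·4+5·7 = 39
Z: 1·0+3·2+5·2+6·4 = 40 | 1·0+5·8 = 40
Y: 1·7+3·6+5·2+6·0 = 35 | 1·0+5·7 = 35
gcd(1,3,5,6,1,5) = 1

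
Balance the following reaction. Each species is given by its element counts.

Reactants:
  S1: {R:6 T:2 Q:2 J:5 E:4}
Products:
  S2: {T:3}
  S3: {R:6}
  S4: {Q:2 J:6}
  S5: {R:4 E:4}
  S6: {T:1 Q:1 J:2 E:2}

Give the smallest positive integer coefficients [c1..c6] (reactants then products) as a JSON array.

R: 6·6 = 36 | 2·0+4·6+3·0+3·4+6·0 = 36
T: 6·2 = 12 | 2·3+4·0+3·0+3·0+6·1 = 12
Q: 6·2 = 12 | 2·0+4·0+3·2+3·0+6·1 = 12
J: 6·5 = 30 | 2·0+4·0+3·6+3·0+6·2 = 30
E: 6·4 = 24 | 2·0+4·0+3·0+3·4+6·2 = 24
gcd(6,2,4,3,3,6) = 1

Coefficients: [6, 2, 4, 3, 3, 6]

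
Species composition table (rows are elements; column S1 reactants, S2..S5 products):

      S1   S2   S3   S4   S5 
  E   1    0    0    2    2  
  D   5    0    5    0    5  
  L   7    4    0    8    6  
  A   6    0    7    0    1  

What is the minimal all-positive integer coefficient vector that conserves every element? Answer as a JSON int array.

E: 6·1 = 6 | 5·0+5·0+2·2+1·2 = 6
D: 6·5 = 30 | 5·0+5·5+2·0+1·5 = 30
L: 6·7 = 42 | 5·4+5·0+2·8+1·6 = 42
A: 6·6 = 36 | 5·0+5·7+2·0+1·1 = 36
gcd(6,5,5,2,1) = 1

Coefficients: [6, 5, 5, 2, 1]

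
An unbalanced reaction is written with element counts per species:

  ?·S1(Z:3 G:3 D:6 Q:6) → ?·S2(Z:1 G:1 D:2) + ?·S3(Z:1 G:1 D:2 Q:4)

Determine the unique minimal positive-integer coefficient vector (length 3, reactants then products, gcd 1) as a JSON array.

Coefficients: [2, 3, 3]

Z: 2·3 = 6 | 3·1+3·1 = 6
G: 2·3 = 6 | 3·1+3·1 = 6
D: 2·6 = 12 | 3·2+3·2 = 12
Q: 2·6 = 12 | 3·0+3·4 = 12
gcd(2,3,3) = 1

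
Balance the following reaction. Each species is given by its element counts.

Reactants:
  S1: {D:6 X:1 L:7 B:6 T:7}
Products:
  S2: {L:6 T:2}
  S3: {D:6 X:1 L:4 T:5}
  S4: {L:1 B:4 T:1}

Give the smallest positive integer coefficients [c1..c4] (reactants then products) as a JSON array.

D: 4·6 = 24 | 1·0+4·6+6·0 = 24
X: 4·1 = 4 | 1·0+4·1+6·0 = 4
L: 4·7 = 28 | 1·6+4·4+6·1 = 28
B: 4·6 = 24 | 1·0+4·0+6·4 = 24
T: 4·7 = 28 | 1·2+4·5+6·1 = 28
gcd(4,1,4,6) = 1

Coefficients: [4, 1, 4, 6]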